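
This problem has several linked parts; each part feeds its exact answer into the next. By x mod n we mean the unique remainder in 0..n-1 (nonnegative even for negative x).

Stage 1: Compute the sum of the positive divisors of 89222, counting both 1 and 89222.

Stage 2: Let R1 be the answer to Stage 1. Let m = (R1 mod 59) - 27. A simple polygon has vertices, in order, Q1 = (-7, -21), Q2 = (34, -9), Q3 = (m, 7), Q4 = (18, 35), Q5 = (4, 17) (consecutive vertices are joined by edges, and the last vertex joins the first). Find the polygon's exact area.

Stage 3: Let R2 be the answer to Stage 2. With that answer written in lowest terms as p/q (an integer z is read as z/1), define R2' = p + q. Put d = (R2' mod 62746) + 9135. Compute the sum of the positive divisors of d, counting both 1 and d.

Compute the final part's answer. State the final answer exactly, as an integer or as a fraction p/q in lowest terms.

17784

Stage 1: 89222 = 2 * 7 * 6373; sigma = (1 + 2) * (1 + 7) * (1 + 6373) = 3 * 8 * 6374 = 152976; answer 152976
Stage 2: R1 = 152976; m = 21; cross terms: (-7*-9 - 34*-21)=777, (34*7 - 21*-9)=427, (21*35 - 18*7)=609, (18*17 - 4*35)=166, (4*-21 - -7*17)=35; twice the area = |2014| = 2014; area = 1007; answer 1007
Stage 3: R2 = 1007; threaded value p + q = 1008; d = 10143; 10143 = 3^2 * 7^2 * 23; sigma = (1 + 3 + 9) * (1 + 7 + 49) * (1 + 23) = 13 * 57 * 24 = 17784; answer 17784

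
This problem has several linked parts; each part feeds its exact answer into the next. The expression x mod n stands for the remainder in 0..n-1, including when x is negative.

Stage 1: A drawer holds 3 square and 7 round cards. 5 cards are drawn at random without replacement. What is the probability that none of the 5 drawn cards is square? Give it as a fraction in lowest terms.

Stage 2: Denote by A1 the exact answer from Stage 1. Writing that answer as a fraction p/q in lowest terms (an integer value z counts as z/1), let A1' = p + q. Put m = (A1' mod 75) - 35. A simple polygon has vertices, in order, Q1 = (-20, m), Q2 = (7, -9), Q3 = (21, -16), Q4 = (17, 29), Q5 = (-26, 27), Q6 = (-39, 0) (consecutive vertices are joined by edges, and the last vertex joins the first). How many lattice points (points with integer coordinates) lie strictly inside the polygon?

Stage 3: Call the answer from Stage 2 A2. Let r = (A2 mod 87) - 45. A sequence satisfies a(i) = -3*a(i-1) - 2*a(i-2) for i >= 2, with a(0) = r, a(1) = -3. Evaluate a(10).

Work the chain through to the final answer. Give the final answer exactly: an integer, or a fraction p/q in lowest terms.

20443

Stage 1: total draws C(10,5) = 252; favorable C(7,5) = 21; P = 1/12; answer 1/12
Stage 2: A1 = 1/12; threaded value p + q = 13; m = -22; cross terms: (-20*-9 - 7*-22)=334, (7*-16 - 21*-9)=77, (21*29 - 17*-16)=881, (17*27 - -26*29)=1213, (-26*0 - -39*27)=1053, (-39*-22 - -20*0)=858; twice the area = |4416| = 4416; area = 2208; boundary points = 1 + 7 + 1 + 1 + 1 + 1 = 12; strictly interior points = area - boundary/2 + 1 = 2203; answer 2203
Stage 3: A2 = 2203; r = -17; a(2) = -3*(-3) - 2*(-17) = 43; iterating: a(2)=43, a(3)=-123, a(4)=283, a(5)=-603, a(6)=1243, a(7)=-2523, a(8)=5083, a(9)=-10203, a(10)=20443; answer 20443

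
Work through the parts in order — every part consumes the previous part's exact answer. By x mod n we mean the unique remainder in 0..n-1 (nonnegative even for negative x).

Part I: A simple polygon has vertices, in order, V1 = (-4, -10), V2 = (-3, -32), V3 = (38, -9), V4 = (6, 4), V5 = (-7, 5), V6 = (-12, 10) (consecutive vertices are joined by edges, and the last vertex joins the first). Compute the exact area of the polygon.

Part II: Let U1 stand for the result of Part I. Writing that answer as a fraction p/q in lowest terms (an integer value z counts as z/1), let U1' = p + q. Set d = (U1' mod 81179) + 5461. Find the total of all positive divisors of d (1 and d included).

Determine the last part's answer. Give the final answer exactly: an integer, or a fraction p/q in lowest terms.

15678

Part I: cross terms: (-4*-32 - -3*-10)=98, (-3*-9 - 38*-32)=1243, (38*4 - 6*-9)=206, (6*5 - -7*4)=58, (-7*10 - -12*5)=-10, (-12*-10 - -4*10)=160; twice the area = |1755| = 1755; area = 1755/2; answer 1755/2
Part II: U1 = 1755/2; threaded value p + q = 1757; d = 7218; 7218 = 2 * 3^2 * 401; sigma = (1 + 2) * (1 + 3 + 9) * (1 + 401) = 3 * 13 * 402 = 15678; answer 15678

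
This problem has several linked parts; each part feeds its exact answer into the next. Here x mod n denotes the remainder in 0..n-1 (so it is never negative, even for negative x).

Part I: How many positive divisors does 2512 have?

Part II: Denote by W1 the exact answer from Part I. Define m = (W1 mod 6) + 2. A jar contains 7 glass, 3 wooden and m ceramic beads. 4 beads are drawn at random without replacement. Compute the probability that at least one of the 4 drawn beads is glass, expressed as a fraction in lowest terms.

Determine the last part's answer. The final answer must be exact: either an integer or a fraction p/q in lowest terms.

121/130

Part I: 2512 = 2^4 * 157; number of divisors = (4+1) * (1+1) = 10; answer 10
Part II: W1 = 10; m = 6; total draws C(16,4) = 1820; complement C(9,4) = 126; favorable 1820 - 126 = 1694; P = 121/130; answer 121/130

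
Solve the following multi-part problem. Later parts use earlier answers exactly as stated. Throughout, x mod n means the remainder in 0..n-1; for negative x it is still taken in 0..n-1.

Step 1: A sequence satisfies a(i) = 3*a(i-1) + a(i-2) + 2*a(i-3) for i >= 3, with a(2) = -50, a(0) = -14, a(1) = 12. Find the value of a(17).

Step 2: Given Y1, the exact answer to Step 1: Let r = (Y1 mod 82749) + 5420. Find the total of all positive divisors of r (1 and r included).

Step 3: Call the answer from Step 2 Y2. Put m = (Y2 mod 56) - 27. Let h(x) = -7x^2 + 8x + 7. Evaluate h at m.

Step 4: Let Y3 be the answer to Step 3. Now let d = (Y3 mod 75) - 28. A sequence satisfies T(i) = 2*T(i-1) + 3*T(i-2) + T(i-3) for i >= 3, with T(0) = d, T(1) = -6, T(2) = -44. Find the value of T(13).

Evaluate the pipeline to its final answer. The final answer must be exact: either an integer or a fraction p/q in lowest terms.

Step 1: a(3) = 3*(-50) + 1*(12) + 2*(-14) = -166; iterating: a(3)=-166, a(4)=-524, a(5)=-1838, a(6)=-6370, a(7)=-21996, a(8)=-76034, a(9)=-262838, a(10)=-908540, a(11)=-3140526, a(12)=-10855794, a(13)=-37524988, a(14)=-129711810, a(15)=-448372006, a(16)=-1549877804, a(17)=-5357429038; answer -5357429038
Step 2: Y1 = -5357429038; r = 77638; 77638 = 2 * 11 * 3529; sigma = (1 + 2) * (1 + 11) * (1 + 3529) = 3 * 12 * 3530 = 127080; answer 127080
Step 3: Y2 = 127080; m = -11; -7*(-11)^2 + 8*(-11)^1 + 7 = (-847) + (-88) + (7) = -928; answer -928
Step 4: Y3 = -928; d = 19; T(3) = 2*(-44) + 3*(-6) + 1*(19) = -87; iterating: T(3)=-87, T(4)=-312, T(5)=-929, T(6)=-2881, T(7)=-8861, T(8)=-27294, T(9)=-84052, T(10)=-258847, T(11)=-797144, T(12)=-2454881, T(13)=-7560041; answer -7560041

-7560041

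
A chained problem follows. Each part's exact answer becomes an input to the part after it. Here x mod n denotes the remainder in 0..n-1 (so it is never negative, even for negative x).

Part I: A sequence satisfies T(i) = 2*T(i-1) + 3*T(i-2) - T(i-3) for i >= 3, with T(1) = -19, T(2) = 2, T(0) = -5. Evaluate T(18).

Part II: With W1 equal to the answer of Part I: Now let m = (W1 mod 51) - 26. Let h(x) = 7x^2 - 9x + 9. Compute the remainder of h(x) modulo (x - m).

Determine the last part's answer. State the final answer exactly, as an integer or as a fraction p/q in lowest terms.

Part I: T(3) = 2*(2) + 3*(-19) - 1*(-5) = -48; iterating: T(3)=-48, T(4)=-71, T(5)=-288, T(6)=-741, T(7)=-2275, T(8)=-6485, T(9)=-19054, T(10)=-55288, T(11)=-161253, T(12)=-469316, T(13)=-1367103, T(14)=-3980901, T(15)=-11593795, T(16)=-33763190, T(17)=-98326864, T(18)=-286349503; answer -286349503
Part II: W1 = -286349503; m = 18; remainder = value at the root: 7*(18)^2 - 9*(18)^1 + 9 = (2268) + (-162) + (9) = 2115; answer 2115

2115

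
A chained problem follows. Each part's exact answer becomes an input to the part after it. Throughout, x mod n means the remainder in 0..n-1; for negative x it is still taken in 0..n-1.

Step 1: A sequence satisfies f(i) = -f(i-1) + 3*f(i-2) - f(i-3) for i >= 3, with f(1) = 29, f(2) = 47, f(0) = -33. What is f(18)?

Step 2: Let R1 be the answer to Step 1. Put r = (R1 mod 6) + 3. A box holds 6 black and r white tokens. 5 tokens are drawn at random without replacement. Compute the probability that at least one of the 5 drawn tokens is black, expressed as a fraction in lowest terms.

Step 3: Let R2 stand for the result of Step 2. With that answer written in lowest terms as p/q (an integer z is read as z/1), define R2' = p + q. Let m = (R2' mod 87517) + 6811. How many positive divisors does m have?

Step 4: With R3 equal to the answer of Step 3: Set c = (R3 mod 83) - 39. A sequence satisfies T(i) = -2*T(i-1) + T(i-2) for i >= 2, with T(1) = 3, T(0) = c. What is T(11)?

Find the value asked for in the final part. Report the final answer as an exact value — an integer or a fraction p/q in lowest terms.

100453

Step 1: f(3) = -1*(47) + 3*(29) - 1*(-33) = 73; iterating: f(3)=73, f(4)=39, f(5)=133, f(6)=-89, f(7)=449, f(8)=-849, f(9)=2285, f(10)=-5281, f(11)=12985, f(12)=-31113, f(13)=75349, f(14)=-181673, f(15)=438833, f(16)=-1059201, f(17)=2557373, f(18)=-6173809; answer -6173809
Step 2: R1 = -6173809; r = 8; total draws C(14,5) = 2002; complement C(8,5) = 56; favorable 2002 - 56 = 1946; P = 139/143; answer 139/143
Step 3: R2 = 139/143; threaded value p + q = 282; m = 7093; 7093 = 41 * 173; number of divisors = (1+1) * (1+1) = 4; answer 4
Step 4: R3 = 4; c = -35; T(2) = -2*(3) + 1*(-35) = -41; iterating: T(2)=-41, T(3)=85, T(4)=-211, T(5)=507, T(6)=-1225, T(7)=2957, T(8)=-7139, T(9)=17235, T(10)=-41609, T(11)=100453; answer 100453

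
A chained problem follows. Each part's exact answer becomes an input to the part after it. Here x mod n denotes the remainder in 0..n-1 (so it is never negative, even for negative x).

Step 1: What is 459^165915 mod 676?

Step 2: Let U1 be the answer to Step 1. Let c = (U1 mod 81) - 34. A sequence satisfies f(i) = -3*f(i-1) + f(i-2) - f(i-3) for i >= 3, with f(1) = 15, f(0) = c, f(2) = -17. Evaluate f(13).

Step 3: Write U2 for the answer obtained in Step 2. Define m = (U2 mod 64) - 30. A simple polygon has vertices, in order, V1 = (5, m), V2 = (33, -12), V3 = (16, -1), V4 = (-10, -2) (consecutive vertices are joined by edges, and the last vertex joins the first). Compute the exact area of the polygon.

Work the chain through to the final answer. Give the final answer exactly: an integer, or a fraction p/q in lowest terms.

Step 1: squarings mod 676: 459^1=459, 459^2=445, 459^4=633, 459^8=497, 459^16=269, 459^32=29, 459^64=165, 459^128=185, 459^256=425, 459^512=133, 459^1024=113, 459^2048=601, 459^4096=217, 459^8192=445, 459^16384=633, 459^32768=497, 459^65536=269, 459^131072=29; 459^165915 = 459^1 * 459^2 * 459^8 * 459^16 * 459^2048 * 459^32768 * 459^131072 = 311 (mod 676); answer 311
Step 2: U1 = 311; c = 34; f(3) = -3*(-17) + 1*(15) - 1*(34) = 32; iterating: f(3)=32, f(4)=-128, f(5)=433, f(6)=-1459, f(7)=4938, f(8)=-16706, f(9)=56515, f(10)=-191189, f(11)=646788, f(12)=-2188068, f(13)=7402181; answer 7402181
Step 3: U2 = 7402181; m = -25; cross terms: (5*-12 - 33*-25)=765, (33*-1 - 16*-12)=159, (16*-2 - -10*-1)=-42, (-10*-25 - 5*-2)=260; twice the area = |1142| = 1142; area = 571; answer 571

571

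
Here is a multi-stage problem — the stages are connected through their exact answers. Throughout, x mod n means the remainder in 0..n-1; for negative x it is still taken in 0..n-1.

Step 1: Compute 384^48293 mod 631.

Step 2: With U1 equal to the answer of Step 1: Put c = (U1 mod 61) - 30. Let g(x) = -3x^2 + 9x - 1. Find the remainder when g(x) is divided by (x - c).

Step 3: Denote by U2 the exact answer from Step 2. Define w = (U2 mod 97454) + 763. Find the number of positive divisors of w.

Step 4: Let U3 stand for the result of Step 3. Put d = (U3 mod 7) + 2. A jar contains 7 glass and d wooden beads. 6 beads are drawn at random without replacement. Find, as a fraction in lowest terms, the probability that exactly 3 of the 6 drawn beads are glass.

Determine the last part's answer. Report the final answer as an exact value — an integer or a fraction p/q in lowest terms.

175/429

Step 1: squarings mod 631: 384^1=384, 384^2=433, 384^4=82, 384^8=414, 384^16=395, 384^32=168, 384^64=460, 384^128=215, 384^256=162, 384^512=373, 384^1024=309, 384^2048=200, 384^4096=247, 384^8192=433, 384^16384=82, 384^32768=414; 384^48293 = 384^1 * 384^4 * 384^32 * 384^128 * 384^1024 * 384^2048 * 384^4096 * 384^8192 * 384^32768 = 321 (mod 631); answer 321
Step 2: U1 = 321; c = -14; remainder = value at the root: -3*(-14)^2 + 9*(-14)^1 - 1 = (-588) + (-126) + (-1) = -715; answer -715
Step 3: U2 = -715; w = 97502; 97502 = 2 * 48751; number of divisors = (1+1) * (1+1) = 4; answer 4
Step 4: U3 = 4; d = 6; total draws C(13,6) = 1716; favorable C(7,3)*C(6,3) = 700; P = 175/429; answer 175/429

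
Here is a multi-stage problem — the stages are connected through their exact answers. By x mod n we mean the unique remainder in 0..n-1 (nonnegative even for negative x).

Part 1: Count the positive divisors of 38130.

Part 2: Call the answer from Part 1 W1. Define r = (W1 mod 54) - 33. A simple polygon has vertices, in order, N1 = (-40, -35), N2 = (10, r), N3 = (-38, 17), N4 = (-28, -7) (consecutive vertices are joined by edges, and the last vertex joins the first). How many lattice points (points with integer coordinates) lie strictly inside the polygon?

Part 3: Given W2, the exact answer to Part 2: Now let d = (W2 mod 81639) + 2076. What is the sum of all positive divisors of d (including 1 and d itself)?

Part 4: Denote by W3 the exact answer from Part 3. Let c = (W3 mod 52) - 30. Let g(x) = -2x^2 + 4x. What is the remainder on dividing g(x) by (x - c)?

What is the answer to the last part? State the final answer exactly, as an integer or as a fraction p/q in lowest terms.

-96

Part 1: 38130 = 2 * 3 * 5 * 31 * 41; number of divisors = (1+1) * (1+1) * (1+1) * (1+1) * (1+1) = 32; answer 32
Part 2: W1 = 32; r = -1; cross terms: (-40*-1 - 10*-35)=390, (10*17 - -38*-1)=132, (-38*-7 - -28*17)=742, (-28*-35 - -40*-7)=700; twice the area = |1964| = 1964; area = 982; boundary points = 2 + 6 + 2 + 4 = 14; strictly interior points = area - boundary/2 + 1 = 976; answer 976
Part 3: W2 = 976; d = 3052; 3052 = 2^2 * 7 * 109; sigma = (1 + 2 + 4) * (1 + 7) * (1 + 109) = 7 * 8 * 110 = 6160; answer 6160
Part 4: W3 = 6160; c = -6; remainder = value at the root: -2*(-6)^2 + 4*(-6)^1 = (-72) + (-24) = -96; answer -96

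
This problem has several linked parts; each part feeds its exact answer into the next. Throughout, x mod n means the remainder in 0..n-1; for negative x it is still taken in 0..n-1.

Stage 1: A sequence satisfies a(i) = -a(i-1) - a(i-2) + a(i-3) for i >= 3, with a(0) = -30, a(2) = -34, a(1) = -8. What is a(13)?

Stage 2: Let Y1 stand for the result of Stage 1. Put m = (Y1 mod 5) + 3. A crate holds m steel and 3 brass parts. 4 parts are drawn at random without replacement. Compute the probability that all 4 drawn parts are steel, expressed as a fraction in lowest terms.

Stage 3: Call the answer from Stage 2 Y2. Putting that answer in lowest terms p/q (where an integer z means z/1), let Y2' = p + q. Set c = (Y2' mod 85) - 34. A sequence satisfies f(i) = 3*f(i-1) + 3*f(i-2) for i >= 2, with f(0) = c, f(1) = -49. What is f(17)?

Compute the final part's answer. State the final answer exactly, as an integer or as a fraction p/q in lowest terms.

Stage 1: a(3) = -1*(-34) - 1*(-8) + 1*(-30) = 12; iterating: a(3)=12, a(4)=14, a(5)=-60, a(6)=58, a(7)=16, a(8)=-134, a(9)=176, a(10)=-26, a(11)=-284, a(12)=486, a(13)=-228; answer -228
Stage 2: Y1 = -228; m = 5; total draws C(8,4) = 70; favorable C(5,4) = 5; P = 1/14; answer 1/14
Stage 3: Y2 = 1/14; threaded value p + q = 15; c = -19; f(2) = 3*(-49) + 3*(-19) = -204; iterating: f(2)=-204, f(3)=-759, f(4)=-2889, f(5)=-10944, f(6)=-41499, f(7)=-157329, f(8)=-596484, f(9)=-2261439, f(10)=-8573769, f(11)=-32505624, f(12)=-123238179, f(13)=-467231409, f(14)=-1771408764, f(15)=-6715920519, f(16)=-25461987849, f(17)=-96533725104; answer -96533725104

-96533725104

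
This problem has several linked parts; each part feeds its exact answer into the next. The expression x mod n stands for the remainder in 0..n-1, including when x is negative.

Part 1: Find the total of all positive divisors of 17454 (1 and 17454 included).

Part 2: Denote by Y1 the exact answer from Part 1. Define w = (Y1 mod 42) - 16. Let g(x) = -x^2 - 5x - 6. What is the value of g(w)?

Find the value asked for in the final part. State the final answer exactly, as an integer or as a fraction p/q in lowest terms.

Part 1: 17454 = 2 * 3 * 2909; sigma = (1 + 2) * (1 + 3) * (1 + 2909) = 3 * 4 * 2910 = 34920; answer 34920
Part 2: Y1 = 34920; w = 2; -1*(2)^2 - 5*(2)^1 - 6 = (-4) + (-10) + (-6) = -20; answer -20

-20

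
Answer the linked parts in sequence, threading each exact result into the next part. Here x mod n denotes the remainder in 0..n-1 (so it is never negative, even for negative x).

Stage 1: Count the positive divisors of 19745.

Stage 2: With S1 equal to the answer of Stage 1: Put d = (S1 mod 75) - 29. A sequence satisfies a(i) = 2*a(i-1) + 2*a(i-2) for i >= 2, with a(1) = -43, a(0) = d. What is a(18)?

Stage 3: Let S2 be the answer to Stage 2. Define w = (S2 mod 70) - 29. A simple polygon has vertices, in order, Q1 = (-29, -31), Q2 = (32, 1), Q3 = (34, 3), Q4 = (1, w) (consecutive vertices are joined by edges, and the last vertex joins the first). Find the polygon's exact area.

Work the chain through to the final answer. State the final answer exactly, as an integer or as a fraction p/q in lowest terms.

Stage 1: 19745 = 5 * 11 * 359; number of divisors = (1+1) * (1+1) * (1+1) = 8; answer 8
Stage 2: S1 = 8; d = -21; a(2) = 2*(-43) + 2*(-21) = -128; iterating: a(2)=-128, a(3)=-342, a(4)=-940, a(5)=-2564, a(6)=-7008, a(7)=-19144, a(8)=-52304, a(9)=-142896, a(10)=-390400, a(11)=-1066592, a(12)=-2913984, a(13)=-7961152, a(14)=-21750272, a(15)=-59422848, a(16)=-162346240, a(17)=-443538176, a(18)=-1211768832; answer -1211768832
Stage 3: S2 = -1211768832; w = 19; cross terms: (-29*1 - 32*-31)=963, (32*3 - 34*1)=62, (34*19 - 1*3)=643, (1*-31 - -29*19)=520; twice the area = |2188| = 2188; area = 1094; answer 1094

1094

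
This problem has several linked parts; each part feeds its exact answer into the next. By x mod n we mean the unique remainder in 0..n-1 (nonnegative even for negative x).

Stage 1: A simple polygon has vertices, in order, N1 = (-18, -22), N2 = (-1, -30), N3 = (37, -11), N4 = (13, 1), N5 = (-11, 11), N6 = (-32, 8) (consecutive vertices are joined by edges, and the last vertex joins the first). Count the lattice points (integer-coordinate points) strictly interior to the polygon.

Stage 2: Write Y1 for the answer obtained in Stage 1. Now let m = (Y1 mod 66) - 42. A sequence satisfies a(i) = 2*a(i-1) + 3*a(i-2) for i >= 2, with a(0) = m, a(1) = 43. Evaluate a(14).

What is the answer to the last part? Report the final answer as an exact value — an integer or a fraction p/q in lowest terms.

Stage 1: cross terms: (-18*-30 - -1*-22)=518, (-1*-11 - 37*-30)=1121, (37*1 - 13*-11)=180, (13*11 - -11*1)=154, (-11*8 - -32*11)=264, (-32*-22 - -18*8)=848; twice the area = |3085| = 3085; area = 3085/2; boundary points = 1 + 19 + 12 + 2 + 3 + 2 = 39; strictly interior points = area - boundary/2 + 1 = 1524; answer 1524
Stage 2: Y1 = 1524; m = -36; a(2) = 2*(43) + 3*(-36) = -22; iterating: a(2)=-22, a(3)=85, a(4)=104, a(5)=463, a(6)=1238, a(7)=3865, a(8)=11444, a(9)=34483, a(10)=103298, a(11)=310045, a(12)=929984, a(13)=2790103, a(14)=8370158; answer 8370158

8370158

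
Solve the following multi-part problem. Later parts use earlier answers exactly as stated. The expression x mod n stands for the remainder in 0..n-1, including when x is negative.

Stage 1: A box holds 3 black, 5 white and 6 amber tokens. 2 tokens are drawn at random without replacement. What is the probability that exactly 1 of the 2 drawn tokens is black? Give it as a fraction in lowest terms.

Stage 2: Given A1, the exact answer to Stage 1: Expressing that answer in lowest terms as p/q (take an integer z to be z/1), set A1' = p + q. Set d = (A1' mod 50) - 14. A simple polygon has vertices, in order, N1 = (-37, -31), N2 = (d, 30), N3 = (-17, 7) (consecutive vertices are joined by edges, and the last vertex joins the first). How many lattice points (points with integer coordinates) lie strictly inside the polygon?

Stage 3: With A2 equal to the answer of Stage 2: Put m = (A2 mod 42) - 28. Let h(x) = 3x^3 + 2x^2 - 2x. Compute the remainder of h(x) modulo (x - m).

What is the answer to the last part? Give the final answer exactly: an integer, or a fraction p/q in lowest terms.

28

Stage 1: total draws C(14,2) = 91; favorable C(3,1)*C(11,1) = 33; P = 33/91; answer 33/91
Stage 2: A1 = 33/91; threaded value p + q = 124; d = 10; cross terms: (-37*30 - 10*-31)=-800, (10*7 - -17*30)=580, (-17*-31 - -37*7)=786; twice the area = |566| = 566; area = 283; boundary points = 1 + 1 + 2 = 4; strictly interior points = area - boundary/2 + 1 = 282; answer 282
Stage 3: A2 = 282; m = 2; remainder = value at the root: 3*(2)^3 + 2*(2)^2 - 2*(2)^1 = (24) + (8) + (-4) = 28; answer 28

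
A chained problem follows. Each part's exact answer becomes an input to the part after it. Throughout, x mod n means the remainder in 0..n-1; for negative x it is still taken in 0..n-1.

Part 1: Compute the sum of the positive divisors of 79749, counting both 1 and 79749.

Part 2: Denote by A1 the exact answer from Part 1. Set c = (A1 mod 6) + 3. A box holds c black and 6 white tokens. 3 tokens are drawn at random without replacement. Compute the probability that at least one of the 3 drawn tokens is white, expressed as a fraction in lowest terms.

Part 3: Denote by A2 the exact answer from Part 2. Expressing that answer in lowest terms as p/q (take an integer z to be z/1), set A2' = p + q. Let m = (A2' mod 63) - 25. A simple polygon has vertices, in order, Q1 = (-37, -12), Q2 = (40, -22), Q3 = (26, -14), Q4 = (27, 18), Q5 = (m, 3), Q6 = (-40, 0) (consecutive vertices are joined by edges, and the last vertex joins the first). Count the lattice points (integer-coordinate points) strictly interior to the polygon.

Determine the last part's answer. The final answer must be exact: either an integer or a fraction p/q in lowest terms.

Part 1: 79749 = 3^2 * 8861; sigma = (1 + 3 + 9) * (1 + 8861) = 13 * 8862 = 115206; answer 115206
Part 2: A1 = 115206; c = 3; total draws C(9,3) = 84; complement C(3,3) = 1; favorable 84 - 1 = 83; P = 83/84; answer 83/84
Part 3: A2 = 83/84; threaded value p + q = 167; m = 16; cross terms: (-37*-22 - 40*-12)=1294, (40*-14 - 26*-22)=12, (26*18 - 27*-14)=846, (27*3 - 16*18)=-207, (16*0 - -40*3)=120, (-40*-12 - -37*0)=480; twice the area = |2545| = 2545; area = 2545/2; boundary points = 1 + 2 + 1 + 1 + 1 + 3 = 9; strictly interior points = area - boundary/2 + 1 = 1269; answer 1269

1269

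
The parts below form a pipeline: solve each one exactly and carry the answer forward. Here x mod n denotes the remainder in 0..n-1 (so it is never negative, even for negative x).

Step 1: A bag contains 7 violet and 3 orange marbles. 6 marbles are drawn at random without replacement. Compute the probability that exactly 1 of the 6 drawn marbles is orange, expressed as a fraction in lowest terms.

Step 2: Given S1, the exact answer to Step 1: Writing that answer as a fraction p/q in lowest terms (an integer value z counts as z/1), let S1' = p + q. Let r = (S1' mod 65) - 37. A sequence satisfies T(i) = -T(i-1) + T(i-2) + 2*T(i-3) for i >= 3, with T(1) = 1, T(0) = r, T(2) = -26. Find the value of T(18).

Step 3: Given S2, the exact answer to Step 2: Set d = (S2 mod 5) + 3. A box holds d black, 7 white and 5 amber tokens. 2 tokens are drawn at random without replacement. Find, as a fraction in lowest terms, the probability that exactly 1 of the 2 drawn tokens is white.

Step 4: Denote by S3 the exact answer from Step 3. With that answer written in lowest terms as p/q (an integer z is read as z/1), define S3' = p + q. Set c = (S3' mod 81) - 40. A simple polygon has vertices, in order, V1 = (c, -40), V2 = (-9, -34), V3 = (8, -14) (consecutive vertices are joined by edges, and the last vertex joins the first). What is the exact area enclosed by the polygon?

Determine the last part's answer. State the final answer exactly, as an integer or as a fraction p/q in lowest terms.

Step 1: total draws C(10,6) = 210; favorable C(3,1)*C(7,5) = 63; P = 3/10; answer 3/10
Step 2: S1 = 3/10; threaded value p + q = 13; r = -24; T(3) = -1*(-26) + 1*(1) + 2*(-24) = -21; iterating: T(3)=-21, T(4)=-3, T(5)=-70, T(6)=25, T(7)=-101, T(8)=-14, T(9)=-37, T(10)=-179, T(11)=114, T(12)=-367, T(13)=123, T(14)=-262, T(15)=-349, T(16)=333, T(17)=-1206, T(18)=841; answer 841
Step 3: S2 = 841; d = 4; total draws C(16,2) = 120; favorable C(7,1)*C(9,1) = 63; P = 21/40; answer 21/40
Step 4: S3 = 21/40; threaded value p + q = 61; c = 21; cross terms: (21*-34 - -9*-40)=-1074, (-9*-14 - 8*-34)=398, (8*-40 - 21*-14)=-26; twice the area = |-702| = 702; area = 351; answer 351

351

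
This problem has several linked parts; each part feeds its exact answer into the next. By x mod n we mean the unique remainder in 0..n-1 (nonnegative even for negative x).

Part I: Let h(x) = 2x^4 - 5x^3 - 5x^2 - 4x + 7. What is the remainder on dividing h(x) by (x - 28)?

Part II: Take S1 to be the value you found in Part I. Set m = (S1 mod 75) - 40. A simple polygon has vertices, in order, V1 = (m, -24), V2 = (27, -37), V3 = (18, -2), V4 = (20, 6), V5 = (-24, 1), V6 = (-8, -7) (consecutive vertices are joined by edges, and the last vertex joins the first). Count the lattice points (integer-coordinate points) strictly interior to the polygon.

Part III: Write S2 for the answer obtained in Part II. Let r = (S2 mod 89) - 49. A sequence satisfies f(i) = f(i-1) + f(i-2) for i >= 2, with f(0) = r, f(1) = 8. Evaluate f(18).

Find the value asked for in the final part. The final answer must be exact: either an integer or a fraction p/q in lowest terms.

57403

Part I: remainder = value at the root: 2*(28)^4 - 5*(28)^3 - 5*(28)^2 - 4*(28)^1 + 7 = (1229312) + (-109760) + (-3920) + (-112) + (7) = 1115527; answer 1115527
Part II: S1 = 1115527; m = 12; cross terms: (12*-37 - 27*-24)=204, (27*-2 - 18*-37)=612, (18*6 - 20*-2)=148, (20*1 - -24*6)=164, (-24*-7 - -8*1)=176, (-8*-24 - 12*-7)=276; twice the area = |1580| = 1580; area = 790; boundary points = 1 + 1 + 2 + 1 + 8 + 1 = 14; strictly interior points = area - boundary/2 + 1 = 784; answer 784
Part III: S2 = 784; r = 23; f(2) = 1*(8) + 1*(23) = 31; iterating: f(2)=31, f(3)=39, f(4)=70, f(5)=109, f(6)=179, f(7)=288, f(8)=467, f(9)=755, f(10)=1222, f(11)=1977, f(12)=3199, f(13)=5176, f(14)=8375, f(15)=13551, f(16)=21926, f(17)=35477, f(18)=57403; answer 57403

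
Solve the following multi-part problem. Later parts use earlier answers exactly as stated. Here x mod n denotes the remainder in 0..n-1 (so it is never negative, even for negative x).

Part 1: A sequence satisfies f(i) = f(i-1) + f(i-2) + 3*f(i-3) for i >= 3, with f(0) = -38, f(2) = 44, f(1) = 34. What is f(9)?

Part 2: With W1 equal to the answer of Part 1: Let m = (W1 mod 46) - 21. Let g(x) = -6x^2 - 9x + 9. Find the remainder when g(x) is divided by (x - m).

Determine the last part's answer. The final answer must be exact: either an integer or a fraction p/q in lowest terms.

Part 1: f(3) = 1*(44) + 1*(34) + 3*(-38) = -36; iterating: f(3)=-36, f(4)=110, f(5)=206, f(6)=208, f(7)=744, f(8)=1570, f(9)=2938; answer 2938
Part 2: W1 = 2938; m = 19; remainder = value at the root: -6*(19)^2 - 9*(19)^1 + 9 = (-2166) + (-171) + (9) = -2328; answer -2328

-2328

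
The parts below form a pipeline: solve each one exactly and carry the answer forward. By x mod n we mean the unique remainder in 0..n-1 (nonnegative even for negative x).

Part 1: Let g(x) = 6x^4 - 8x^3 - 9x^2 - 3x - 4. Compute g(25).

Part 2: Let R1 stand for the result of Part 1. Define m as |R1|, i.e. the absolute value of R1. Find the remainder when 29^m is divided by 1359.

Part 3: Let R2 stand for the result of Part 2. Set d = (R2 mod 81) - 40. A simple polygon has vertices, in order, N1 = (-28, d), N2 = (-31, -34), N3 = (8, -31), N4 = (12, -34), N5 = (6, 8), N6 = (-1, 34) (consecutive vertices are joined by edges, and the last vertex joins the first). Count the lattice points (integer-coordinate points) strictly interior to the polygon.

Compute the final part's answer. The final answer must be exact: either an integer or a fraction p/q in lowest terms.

Part 1: 6*(25)^4 - 8*(25)^3 - 9*(25)^2 - 3*(25)^1 - 4 = (2343750) + (-125000) + (-5625) + (-75) + (-4) = 2213046; answer 2213046
Part 2: R1 = 2213046; m = 2213046; squarings mod 1359: 29^1=29, 29^2=841, 29^4=601, 29^8=1066, 29^16=232, 29^32=823, 29^64=547, 29^128=229, 29^256=799, 29^512=1030, 29^1024=880, 29^2048=1129, 29^4096=1258, 29^8192=688, 29^16384=412, 29^32768=1228, 29^65536=853, 29^131072=544, 29^262144=1033, 29^524288=274, 29^1048576=331, 29^2097152=841; 29^2213046 = 29^2 * 29^4 * 29^16 * 29^32 * 29^128 * 29^1024 * 29^16384 * 29^32768 * 29^65536 * 29^2097152 = 352 (mod 1359); answer 352
Part 3: R2 = 352; d = -12; cross terms: (-28*-34 - -31*-12)=580, (-31*-31 - 8*-34)=1233, (8*-34 - 12*-31)=100, (12*8 - 6*-34)=300, (6*34 - -1*8)=212, (-1*-12 - -28*34)=964; twice the area = |3389| = 3389; area = 3389/2; boundary points = 1 + 3 + 1 + 6 + 1 + 1 = 13; strictly interior points = area - boundary/2 + 1 = 1689; answer 1689

1689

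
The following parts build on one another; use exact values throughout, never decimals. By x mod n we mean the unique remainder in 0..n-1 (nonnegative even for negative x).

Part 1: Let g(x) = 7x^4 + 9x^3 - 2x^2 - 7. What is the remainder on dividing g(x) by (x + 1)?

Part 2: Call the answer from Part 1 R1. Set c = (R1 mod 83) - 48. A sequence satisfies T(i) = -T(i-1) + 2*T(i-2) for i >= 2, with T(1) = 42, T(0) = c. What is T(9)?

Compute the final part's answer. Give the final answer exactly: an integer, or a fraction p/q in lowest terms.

Part 1: remainder = value at the root: 7*(-1)^4 + 9*(-1)^3 - 2*(-1)^2 - 7 = (7) + (-9) + (-2) + (-7) = -11; answer -11
Part 2: R1 = -11; c = 24; T(2) = -1*(42) + 2*(24) = 6; iterating: T(2)=6, T(3)=78, T(4)=-66, T(5)=222, T(6)=-354, T(7)=798, T(8)=-1506, T(9)=3102; answer 3102

3102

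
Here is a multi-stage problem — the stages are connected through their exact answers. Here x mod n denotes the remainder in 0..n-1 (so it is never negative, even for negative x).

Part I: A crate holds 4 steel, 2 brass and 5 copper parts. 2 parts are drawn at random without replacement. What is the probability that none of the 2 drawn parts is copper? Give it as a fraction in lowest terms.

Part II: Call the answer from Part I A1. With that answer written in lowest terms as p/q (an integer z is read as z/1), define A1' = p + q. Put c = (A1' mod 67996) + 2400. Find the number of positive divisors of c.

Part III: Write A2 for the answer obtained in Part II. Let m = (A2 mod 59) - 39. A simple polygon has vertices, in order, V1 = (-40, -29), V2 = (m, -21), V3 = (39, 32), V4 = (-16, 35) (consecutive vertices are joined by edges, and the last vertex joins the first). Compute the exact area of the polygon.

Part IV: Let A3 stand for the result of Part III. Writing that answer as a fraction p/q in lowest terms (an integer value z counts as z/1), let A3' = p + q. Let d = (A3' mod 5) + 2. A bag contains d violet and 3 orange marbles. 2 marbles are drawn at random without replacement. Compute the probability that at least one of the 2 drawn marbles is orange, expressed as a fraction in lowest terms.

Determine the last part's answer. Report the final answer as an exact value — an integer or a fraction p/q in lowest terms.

Part I: total draws C(11,2) = 55; favorable C(6,2) = 15; P = 3/11; answer 3/11
Part II: A1 = 3/11; threaded value p + q = 14; c = 2414; 2414 = 2 * 17 * 71; number of divisors = (1+1) * (1+1) * (1+1) = 8; answer 8
Part III: A2 = 8; m = -31; cross terms: (-40*-21 - -31*-29)=-59, (-31*32 - 39*-21)=-173, (39*35 - -16*32)=1877, (-16*-29 - -40*35)=1864; twice the area = |3509| = 3509; area = 3509/2; answer 3509/2
Part IV: A3 = 3509/2; threaded value p + q = 3511; d = 3; total draws C(6,2) = 15; complement C(3,2) = 3; favorable 15 - 3 = 12; P = 4/5; answer 4/5

4/5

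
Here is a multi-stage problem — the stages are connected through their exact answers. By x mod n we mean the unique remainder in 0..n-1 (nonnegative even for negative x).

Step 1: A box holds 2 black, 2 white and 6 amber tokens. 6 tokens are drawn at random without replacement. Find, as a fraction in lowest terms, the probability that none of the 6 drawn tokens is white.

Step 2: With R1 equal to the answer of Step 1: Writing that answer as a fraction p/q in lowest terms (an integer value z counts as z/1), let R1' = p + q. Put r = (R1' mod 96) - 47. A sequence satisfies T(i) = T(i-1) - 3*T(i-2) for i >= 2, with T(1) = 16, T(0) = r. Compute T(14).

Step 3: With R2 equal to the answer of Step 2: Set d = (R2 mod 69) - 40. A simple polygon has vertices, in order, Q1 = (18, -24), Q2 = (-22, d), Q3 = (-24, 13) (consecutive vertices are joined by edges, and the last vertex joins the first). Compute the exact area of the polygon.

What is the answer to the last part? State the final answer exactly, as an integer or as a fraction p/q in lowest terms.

362

Step 1: total draws C(10,6) = 210; favorable C(8,6) = 28; P = 2/15; answer 2/15
Step 2: R1 = 2/15; threaded value p + q = 17; r = -30; T(2) = 1*(16) - 3*(-30) = 106; iterating: T(2)=106, T(3)=58, T(4)=-260, T(5)=-434, T(6)=346, T(7)=1648, T(8)=610, T(9)=-4334, T(10)=-6164, T(11)=6838, T(12)=25330, T(13)=4816, T(14)=-71174; answer -71174
Step 3: R2 = -71174; d = -6; cross terms: (18*-6 - -22*-24)=-636, (-22*13 - -24*-6)=-430, (-24*-24 - 18*13)=342; twice the area = |-724| = 724; area = 362; answer 362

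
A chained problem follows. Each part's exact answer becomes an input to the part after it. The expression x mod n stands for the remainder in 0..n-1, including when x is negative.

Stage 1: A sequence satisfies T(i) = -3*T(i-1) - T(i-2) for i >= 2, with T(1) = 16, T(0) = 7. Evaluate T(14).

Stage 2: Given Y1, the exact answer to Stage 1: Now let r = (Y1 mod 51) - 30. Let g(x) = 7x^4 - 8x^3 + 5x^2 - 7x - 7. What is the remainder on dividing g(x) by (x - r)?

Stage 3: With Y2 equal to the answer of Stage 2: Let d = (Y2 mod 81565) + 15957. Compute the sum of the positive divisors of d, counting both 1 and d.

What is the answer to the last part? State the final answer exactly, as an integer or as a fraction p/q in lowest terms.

61200

Stage 1: T(2) = -3*(16) - 1*(7) = -55; iterating: T(2)=-55, T(3)=149, T(4)=-392, T(5)=1027, T(6)=-2689, T(7)=7040, T(8)=-18431, T(9)=48253, T(10)=-126328, T(11)=330731, T(12)=-865865, T(13)=2266864, T(14)=-5934727; answer -5934727
Stage 2: Y1 = -5934727; r = 11; remainder = value at the root: 7*(11)^4 - 8*(11)^3 + 5*(11)^2 - 7*(11)^1 - 7 = (102487) + (-10648) + (605) + (-77) + (-7) = 92360; answer 92360
Stage 3: Y2 = 92360; d = 26752; 26752 = 2^7 * 11 * 19; sigma = (1 + 2 + 4 + 8 + 16 + 32 + 64 + 128) * (1 + 11) * (1 + 19) = 255 * 12 * 20 = 61200; answer 61200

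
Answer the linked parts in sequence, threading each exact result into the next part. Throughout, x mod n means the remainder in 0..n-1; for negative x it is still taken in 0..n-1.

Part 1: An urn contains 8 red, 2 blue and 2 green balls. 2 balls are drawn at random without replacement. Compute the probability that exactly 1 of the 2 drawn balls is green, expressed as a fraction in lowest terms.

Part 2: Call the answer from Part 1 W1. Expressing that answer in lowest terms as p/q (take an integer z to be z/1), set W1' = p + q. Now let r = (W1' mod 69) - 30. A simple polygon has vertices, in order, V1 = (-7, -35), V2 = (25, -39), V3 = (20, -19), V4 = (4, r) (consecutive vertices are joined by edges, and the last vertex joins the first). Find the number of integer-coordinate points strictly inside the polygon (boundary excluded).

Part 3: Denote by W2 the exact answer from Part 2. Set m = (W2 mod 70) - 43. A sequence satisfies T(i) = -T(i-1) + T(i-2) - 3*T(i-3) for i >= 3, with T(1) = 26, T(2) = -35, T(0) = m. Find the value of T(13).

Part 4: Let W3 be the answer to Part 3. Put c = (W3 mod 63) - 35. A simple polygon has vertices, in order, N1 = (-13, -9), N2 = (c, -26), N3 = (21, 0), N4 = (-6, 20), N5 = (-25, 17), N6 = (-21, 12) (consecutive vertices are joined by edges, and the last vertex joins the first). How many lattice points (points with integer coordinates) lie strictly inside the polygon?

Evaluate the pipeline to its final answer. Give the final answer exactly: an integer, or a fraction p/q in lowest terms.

Part 1: total draws C(12,2) = 66; favorable C(2,1)*C(10,1) = 20; P = 10/33; answer 10/33
Part 2: W1 = 10/33; threaded value p + q = 43; r = 13; cross terms: (-7*-39 - 25*-35)=1148, (25*-19 - 20*-39)=305, (20*13 - 4*-19)=336, (4*-35 - -7*13)=-49; twice the area = |1740| = 1740; area = 870; boundary points = 4 + 5 + 16 + 1 = 26; strictly interior points = area - boundary/2 + 1 = 858; answer 858
Part 3: W2 = 858; m = -25; T(3) = -1*(-35) + 1*(26) - 3*(-25) = 136; iterating: T(3)=136, T(4)=-249, T(5)=490, T(6)=-1147, T(7)=2384, T(8)=-5001, T(9)=10826, T(10)=-22979, T(11)=48808, T(12)=-104265, T(13)=222010; answer 222010
Part 4: W3 = 222010; c = 26; cross terms: (-13*-26 - 26*-9)=572, (26*0 - 21*-26)=546, (21*20 - -6*0)=420, (-6*17 - -25*20)=398, (-25*12 - -21*17)=57, (-21*-9 - -13*12)=345; twice the area = |2338| = 2338; area = 1169; boundary points = 1 + 1 + 1 + 1 + 1 + 1 = 6; strictly interior points = area - boundary/2 + 1 = 1167; answer 1167

1167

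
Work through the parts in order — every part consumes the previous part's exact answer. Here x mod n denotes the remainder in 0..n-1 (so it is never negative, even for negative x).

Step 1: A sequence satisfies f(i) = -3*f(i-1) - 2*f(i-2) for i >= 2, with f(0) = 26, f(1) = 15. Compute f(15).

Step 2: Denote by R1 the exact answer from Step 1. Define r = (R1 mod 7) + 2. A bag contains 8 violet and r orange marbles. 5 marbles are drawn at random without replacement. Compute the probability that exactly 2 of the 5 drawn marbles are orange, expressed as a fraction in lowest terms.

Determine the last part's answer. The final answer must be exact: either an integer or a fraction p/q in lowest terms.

Step 1: f(2) = -3*(15) - 2*(26) = -97; iterating: f(2)=-97, f(3)=261, f(4)=-589, f(5)=1245, f(6)=-2557, f(7)=5181, f(8)=-10429, f(9)=20925, f(10)=-41917, f(11)=83901, f(12)=-167869, f(13)=335805, f(14)=-671677, f(15)=1343421; answer 1343421
Step 2: R1 = 1343421; r = 4; total draws C(12,5) = 792; favorable C(4,2)*C(8,3) = 336; P = 14/33; answer 14/33

14/33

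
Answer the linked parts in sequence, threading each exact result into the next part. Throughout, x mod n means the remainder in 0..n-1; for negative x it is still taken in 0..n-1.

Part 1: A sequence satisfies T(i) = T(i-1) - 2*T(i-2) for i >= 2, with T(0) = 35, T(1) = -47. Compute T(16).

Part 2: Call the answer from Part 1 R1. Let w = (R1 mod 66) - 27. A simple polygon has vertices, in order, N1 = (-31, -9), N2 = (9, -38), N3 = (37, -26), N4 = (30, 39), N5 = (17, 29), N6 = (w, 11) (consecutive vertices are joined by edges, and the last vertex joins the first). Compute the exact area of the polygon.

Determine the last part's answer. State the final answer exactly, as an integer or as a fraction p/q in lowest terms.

5997/2

Part 1: T(2) = 1*(-47) - 2*(35) = -117; iterating: T(2)=-117, T(3)=-23, T(4)=211, T(5)=257, T(6)=-165, T(7)=-679, T(8)=-349, T(9)=1009, T(10)=1707, T(11)=-311, T(12)=-3725, T(13)=-3103, T(14)=4347, T(15)=10553, T(16)=1859; answer 1859
Part 2: R1 = 1859; w = -16; cross terms: (-31*-38 - 9*-9)=1259, (9*-26 - 37*-38)=1172, (37*39 - 30*-26)=2223, (30*29 - 17*39)=207, (17*11 - -16*29)=651, (-16*-9 - -31*11)=485; twice the area = |5997| = 5997; area = 5997/2; answer 5997/2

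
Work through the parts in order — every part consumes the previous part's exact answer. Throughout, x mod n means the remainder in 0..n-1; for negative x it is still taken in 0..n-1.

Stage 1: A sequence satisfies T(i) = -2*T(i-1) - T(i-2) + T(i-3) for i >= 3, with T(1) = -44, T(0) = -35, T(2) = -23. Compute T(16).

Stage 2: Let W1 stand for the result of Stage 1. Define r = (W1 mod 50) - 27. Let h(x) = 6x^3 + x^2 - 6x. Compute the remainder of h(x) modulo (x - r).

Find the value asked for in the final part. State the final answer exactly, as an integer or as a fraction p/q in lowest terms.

24736

Stage 1: T(3) = -2*(-23) - 1*(-44) + 1*(-35) = 55; iterating: T(3)=55, T(4)=-131, T(5)=184, T(6)=-182, T(7)=49, T(8)=268, T(9)=-767, T(10)=1315, T(11)=-1595, T(12)=1108, T(13)=694, T(14)=-4091, T(15)=8596, T(16)=-12407; answer -12407
Stage 2: W1 = -12407; r = 16; remainder = value at the root: 6*(16)^3 + 1*(16)^2 - 6*(16)^1 = (24576) + (256) + (-96) = 24736; answer 24736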